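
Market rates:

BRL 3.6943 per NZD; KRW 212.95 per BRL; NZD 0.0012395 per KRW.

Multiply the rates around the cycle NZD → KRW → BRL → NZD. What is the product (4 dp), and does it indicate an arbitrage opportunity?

1.0255 (arbitrage exists)

Around NZD → KRW → BRL → NZD: 1 ÷ 0.0012395 ÷ 212.95 ÷ 3.6943 = 1.025519
Product > 1; profitable direction is NZD → KRW → BRL → NZD.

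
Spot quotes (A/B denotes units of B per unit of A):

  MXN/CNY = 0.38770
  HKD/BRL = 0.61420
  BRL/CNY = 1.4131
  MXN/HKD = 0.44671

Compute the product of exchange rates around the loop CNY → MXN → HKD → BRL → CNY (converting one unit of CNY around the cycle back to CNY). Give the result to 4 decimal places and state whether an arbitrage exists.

Around CNY → MXN → HKD → BRL → CNY: 1 ÷ 0.38770 × 0.44671 × 0.61420 × 1.4131 = 1.000029
Product ≈ 1 (deviation 0.003%, within rounding noise).

1.0000 (no arbitrage)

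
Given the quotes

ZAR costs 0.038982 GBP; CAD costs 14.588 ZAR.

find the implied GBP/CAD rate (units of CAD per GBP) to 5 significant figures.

GBP/CAD = 1.7585

1 GBP ÷ 0.038982 = 25.6529 ZAR
25.6529 ZAR ÷ 14.588 = 1.75849 CAD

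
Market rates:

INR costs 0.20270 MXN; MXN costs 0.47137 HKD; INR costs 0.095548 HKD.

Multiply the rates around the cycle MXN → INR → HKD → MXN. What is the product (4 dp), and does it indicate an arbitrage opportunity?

Around MXN → INR → HKD → MXN: 1 ÷ 0.20270 × 0.095548 ÷ 0.47137 = 1.000014
Product ≈ 1 (deviation 0.001%, within rounding noise).

1.0000 (no arbitrage)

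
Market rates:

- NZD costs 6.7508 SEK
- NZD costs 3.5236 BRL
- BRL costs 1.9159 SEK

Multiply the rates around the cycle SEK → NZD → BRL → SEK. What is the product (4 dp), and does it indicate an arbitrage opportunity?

Around SEK → NZD → BRL → SEK: 1 ÷ 6.7508 × 3.5236 × 1.9159 = 1.000010
Product ≈ 1 (deviation 0.001%, within rounding noise).

1.0000 (no arbitrage)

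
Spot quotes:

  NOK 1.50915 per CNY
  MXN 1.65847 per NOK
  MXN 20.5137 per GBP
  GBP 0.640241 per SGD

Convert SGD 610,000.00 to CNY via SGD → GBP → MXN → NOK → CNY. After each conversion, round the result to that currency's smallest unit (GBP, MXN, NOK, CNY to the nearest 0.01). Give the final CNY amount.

SGD 610,000.00 × 0.640241 = GBP 390,547.01
GBP 390,547.01 × 20.5137 = MXN 8,011,564.20
MXN 8,011,564.20 ÷ 1.65847 = NOK 4,830,695.88
NOK 4,830,695.88 ÷ 1.50915 = CNY 3,200,938.20

CNY 3,200,938.20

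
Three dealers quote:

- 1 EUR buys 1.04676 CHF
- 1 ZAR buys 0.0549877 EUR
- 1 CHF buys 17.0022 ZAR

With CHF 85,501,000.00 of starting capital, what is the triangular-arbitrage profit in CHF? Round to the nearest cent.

Profit: CHF 1,867,202.46

Profitable loop is CHF → EUR → ZAR → CHF:
CHF 85,501,000.00 ÷ 1.04676 = EUR 81,681,569.80
EUR 81,681,569.80 ÷ 0.0549877 = ZAR 1,485,451,651.85
ZAR 1,485,451,651.85 ÷ 17.0022 = CHF 87,368,202.46
Profit = CHF 87,368,202.46 − CHF 85,501,000.00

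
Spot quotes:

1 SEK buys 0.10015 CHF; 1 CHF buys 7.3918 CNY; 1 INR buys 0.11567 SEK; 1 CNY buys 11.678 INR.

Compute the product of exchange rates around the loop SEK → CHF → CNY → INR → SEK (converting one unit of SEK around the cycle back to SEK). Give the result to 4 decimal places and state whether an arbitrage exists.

Around SEK → CHF → CNY → INR → SEK: 1 × 0.10015 × 7.3918 × 11.678 × 0.11567 = 0.999978
Product ≈ 1 (deviation 0.002%, within rounding noise).

1.0000 (no arbitrage)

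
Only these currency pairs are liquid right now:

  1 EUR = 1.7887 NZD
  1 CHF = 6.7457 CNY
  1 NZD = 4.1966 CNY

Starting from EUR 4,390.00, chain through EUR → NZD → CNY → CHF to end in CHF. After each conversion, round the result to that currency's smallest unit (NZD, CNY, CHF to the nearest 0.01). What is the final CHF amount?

EUR 4,390.00 × 1.7887 = NZD 7,852.39
NZD 7,852.39 × 4.1966 = CNY 32,953.34
CNY 32,953.34 ÷ 6.7457 = CHF 4,885.09

CHF 4,885.09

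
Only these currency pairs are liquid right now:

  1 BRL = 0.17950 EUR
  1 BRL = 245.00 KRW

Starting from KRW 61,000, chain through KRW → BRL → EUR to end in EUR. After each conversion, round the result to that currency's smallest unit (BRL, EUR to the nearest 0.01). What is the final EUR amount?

KRW 61,000 ÷ 245.00 = BRL 248.98
BRL 248.98 × 0.17950 = EUR 44.69

EUR 44.69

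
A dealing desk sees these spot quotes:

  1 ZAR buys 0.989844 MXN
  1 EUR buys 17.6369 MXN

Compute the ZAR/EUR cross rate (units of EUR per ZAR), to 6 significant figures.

ZAR/EUR = 0.0561235

1 ZAR × 0.989844 = 0.989844 MXN
0.989844 MXN ÷ 17.6369 = 0.0561235 EUR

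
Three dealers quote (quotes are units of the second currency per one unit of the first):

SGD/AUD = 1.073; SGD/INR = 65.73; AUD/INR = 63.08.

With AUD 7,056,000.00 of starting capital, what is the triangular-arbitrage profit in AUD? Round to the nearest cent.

Profit: AUD 209,848.64

Profitable loop is AUD → INR → SGD → AUD:
AUD 7,056,000.00 × 63.08 = INR 445,092,480.00
INR 445,092,480.00 ÷ 65.73 = SGD 6,771,527.16
SGD 6,771,527.16 × 1.073 = AUD 7,265,848.64
Profit = AUD 7,265,848.64 − AUD 7,056,000.00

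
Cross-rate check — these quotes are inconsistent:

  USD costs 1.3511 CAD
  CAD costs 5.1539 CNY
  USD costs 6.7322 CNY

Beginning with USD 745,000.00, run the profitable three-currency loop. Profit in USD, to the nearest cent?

Profit: USD 25,588.89

Profitable loop is USD → CAD → CNY → USD:
USD 745,000.00 × 1.3511 = CAD 1,006,569.50
CAD 1,006,569.50 × 5.1539 = CNY 5,187,758.55
CNY 5,187,758.55 ÷ 6.7322 = USD 770,588.89
Profit = USD 770,588.89 − USD 745,000.00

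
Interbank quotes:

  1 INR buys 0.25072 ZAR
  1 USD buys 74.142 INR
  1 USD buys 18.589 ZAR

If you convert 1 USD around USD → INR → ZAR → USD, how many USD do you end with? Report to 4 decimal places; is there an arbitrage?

Around USD → INR → ZAR → USD: 1 × 74.142 × 0.25072 ÷ 18.589 = 0.999994
Product ≈ 1 (deviation 0.001%, within rounding noise).

1.0000 (no arbitrage)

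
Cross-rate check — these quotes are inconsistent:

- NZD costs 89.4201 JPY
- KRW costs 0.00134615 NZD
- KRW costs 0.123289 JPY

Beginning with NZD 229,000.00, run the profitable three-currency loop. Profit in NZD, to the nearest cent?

Profit: NZD 5,547.71

Profitable loop is NZD → KRW → JPY → NZD:
NZD 229,000.00 ÷ 0.00134615 = KRW 170,114,772
KRW 170,114,772 × 0.123289 = JPY 20,973,280
JPY 20,973,280 ÷ 89.4201 = NZD 234,547.71
Profit = NZD 234,547.71 − NZD 229,000.00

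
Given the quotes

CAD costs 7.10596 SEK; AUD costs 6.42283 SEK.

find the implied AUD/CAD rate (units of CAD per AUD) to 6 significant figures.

AUD/CAD = 0.903865

1 AUD × 6.42283 = 6.42283 SEK
6.42283 SEK ÷ 7.10596 = 0.903865 CAD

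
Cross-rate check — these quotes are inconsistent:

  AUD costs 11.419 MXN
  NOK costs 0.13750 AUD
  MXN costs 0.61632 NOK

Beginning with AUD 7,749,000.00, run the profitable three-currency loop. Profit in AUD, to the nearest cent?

Profitable loop is AUD → NOK → MXN → AUD:
AUD 7,749,000.00 ÷ 0.13750 = NOK 56,356,363.64
NOK 56,356,363.64 ÷ 0.61632 = MXN 91,440,101.95
MXN 91,440,101.95 ÷ 11.419 = AUD 8,007,715.38
Profit = AUD 8,007,715.38 − AUD 7,749,000.00

Profit: AUD 258,715.38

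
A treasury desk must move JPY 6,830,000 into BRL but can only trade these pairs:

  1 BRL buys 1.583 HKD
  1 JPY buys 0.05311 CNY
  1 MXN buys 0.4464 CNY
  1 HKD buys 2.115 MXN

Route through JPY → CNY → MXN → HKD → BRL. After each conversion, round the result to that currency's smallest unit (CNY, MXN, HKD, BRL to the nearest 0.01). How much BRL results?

JPY 6,830,000 × 0.05311 = CNY 362,741.30
CNY 362,741.30 ÷ 0.4464 = MXN 812,592.52
MXN 812,592.52 ÷ 2.115 = HKD 384,204.50
HKD 384,204.50 ÷ 1.583 = BRL 242,706.57

BRL 242,706.57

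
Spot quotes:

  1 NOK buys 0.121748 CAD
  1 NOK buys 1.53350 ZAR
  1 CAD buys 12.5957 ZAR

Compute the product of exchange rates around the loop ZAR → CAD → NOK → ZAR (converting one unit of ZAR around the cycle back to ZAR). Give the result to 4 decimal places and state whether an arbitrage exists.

Around ZAR → CAD → NOK → ZAR: 1 ÷ 12.5957 ÷ 0.121748 × 1.53350 = 0.999999
Product ≈ 1 (deviation 0.000%, within rounding noise).

1.0000 (no arbitrage)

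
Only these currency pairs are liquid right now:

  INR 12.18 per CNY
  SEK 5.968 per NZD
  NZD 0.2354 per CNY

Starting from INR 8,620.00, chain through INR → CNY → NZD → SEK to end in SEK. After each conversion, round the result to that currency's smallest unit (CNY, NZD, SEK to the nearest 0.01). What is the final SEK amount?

INR 8,620.00 ÷ 12.18 = CNY 707.72
CNY 707.72 × 0.2354 = NZD 166.60
NZD 166.60 × 5.968 = SEK 994.27

SEK 994.27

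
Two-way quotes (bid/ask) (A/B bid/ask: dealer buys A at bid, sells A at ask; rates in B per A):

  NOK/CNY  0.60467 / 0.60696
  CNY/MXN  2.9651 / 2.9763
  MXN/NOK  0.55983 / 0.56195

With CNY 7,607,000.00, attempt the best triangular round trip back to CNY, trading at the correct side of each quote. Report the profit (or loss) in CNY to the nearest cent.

Best loop CNY → MXN → NOK → CNY:
CNY 7,607,000.00 × 2.9651 (sell CNY at bid) = MXN 22,555,515.70
MXN 22,555,515.70 × 0.55983 (sell MXN at bid) = NOK 12,627,254.35
NOK 12,627,254.35 × 0.60467 (sell NOK at bid) = CNY 7,635,321.89

Net profit: CNY 28,321.89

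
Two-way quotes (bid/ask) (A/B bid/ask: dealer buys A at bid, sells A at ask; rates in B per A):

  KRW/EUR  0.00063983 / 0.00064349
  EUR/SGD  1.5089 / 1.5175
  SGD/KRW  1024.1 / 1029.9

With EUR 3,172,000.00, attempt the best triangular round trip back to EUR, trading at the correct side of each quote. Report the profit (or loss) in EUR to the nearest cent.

Best loop EUR → KRW → SGD → EUR:
EUR 3,172,000.00 ÷ 0.00064349 (buy KRW at ask) = KRW 4,929,369,532
KRW 4,929,369,532 ÷ 1029.9 (buy SGD at ask) = SGD 4,786,260.35
SGD 4,786,260.35 ÷ 1.5175 (buy EUR at ask) = EUR 3,154,043.06

Net result: EUR -17,956.94 (no profitable arbitrage after spreads)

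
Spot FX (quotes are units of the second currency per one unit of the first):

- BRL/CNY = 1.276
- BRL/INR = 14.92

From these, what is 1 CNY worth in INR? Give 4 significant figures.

1 CNY ÷ 1.276 = 0.783699 BRL
0.783699 BRL × 14.92 = 11.6928 INR

CNY/INR = 11.69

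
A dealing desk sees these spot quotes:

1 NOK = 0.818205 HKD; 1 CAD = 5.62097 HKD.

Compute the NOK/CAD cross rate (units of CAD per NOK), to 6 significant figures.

NOK/CAD = 0.145563

1 NOK × 0.818205 = 0.818205 HKD
0.818205 HKD ÷ 5.62097 = 0.145563 CAD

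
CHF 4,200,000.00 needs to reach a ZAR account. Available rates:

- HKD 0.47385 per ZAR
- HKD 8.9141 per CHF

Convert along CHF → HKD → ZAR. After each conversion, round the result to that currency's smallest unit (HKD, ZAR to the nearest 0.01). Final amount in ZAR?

ZAR 79,010,699.59

CHF 4,200,000.00 × 8.9141 = HKD 37,439,220.00
HKD 37,439,220.00 ÷ 0.47385 = ZAR 79,010,699.59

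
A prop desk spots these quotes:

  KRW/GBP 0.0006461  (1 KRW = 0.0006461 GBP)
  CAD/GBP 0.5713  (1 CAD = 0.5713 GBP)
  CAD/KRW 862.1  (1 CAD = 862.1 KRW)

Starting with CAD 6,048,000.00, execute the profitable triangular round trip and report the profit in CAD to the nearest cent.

Profit: CAD 155,240.52

Profitable loop is CAD → GBP → KRW → CAD:
CAD 6,048,000.00 × 0.5713 = GBP 3,455,222.40
GBP 3,455,222.40 ÷ 0.0006461 = KRW 5,347,813,651
KRW 5,347,813,651 ÷ 862.1 = CAD 6,203,240.52
Profit = CAD 6,203,240.52 − CAD 6,048,000.00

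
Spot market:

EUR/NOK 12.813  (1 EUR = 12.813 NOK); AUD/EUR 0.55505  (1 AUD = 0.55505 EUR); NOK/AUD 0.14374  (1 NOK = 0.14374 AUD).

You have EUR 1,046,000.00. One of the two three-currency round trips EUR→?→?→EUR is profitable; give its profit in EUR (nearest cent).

Profitable loop is EUR → NOK → AUD → EUR:
EUR 1,046,000.00 × 12.813 = NOK 13,402,398.00
NOK 13,402,398.00 × 0.14374 = AUD 1,926,460.69
AUD 1,926,460.69 × 0.55505 = EUR 1,069,282.01
Profit = EUR 1,069,282.01 − EUR 1,046,000.00

Profit: EUR 23,282.01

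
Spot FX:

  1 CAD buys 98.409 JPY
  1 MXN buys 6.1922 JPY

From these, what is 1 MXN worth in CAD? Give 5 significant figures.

MXN/CAD = 0.062923

1 MXN × 6.1922 = 6.1922 JPY
6.1922 JPY ÷ 98.409 = 0.0629231 CAD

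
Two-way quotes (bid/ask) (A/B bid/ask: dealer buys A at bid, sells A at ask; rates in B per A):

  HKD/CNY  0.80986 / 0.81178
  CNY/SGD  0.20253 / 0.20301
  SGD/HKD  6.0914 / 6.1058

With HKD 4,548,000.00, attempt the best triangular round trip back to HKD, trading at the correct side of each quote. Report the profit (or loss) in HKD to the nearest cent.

Net result: HKD -4,015.02 (no profitable arbitrage after spreads)

Best loop HKD → CNY → SGD → HKD:
HKD 4,548,000.00 × 0.80986 (sell HKD at bid) = CNY 3,683,243.28
CNY 3,683,243.28 × 0.20253 (sell CNY at bid) = SGD 745,967.26
SGD 745,967.26 × 6.0914 (sell SGD at bid) = HKD 4,543,984.98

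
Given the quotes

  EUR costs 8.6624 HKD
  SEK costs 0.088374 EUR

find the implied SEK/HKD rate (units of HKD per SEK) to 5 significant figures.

1 SEK × 0.088374 = 0.088374 EUR
0.088374 EUR × 8.6624 = 0.765531 HKD

SEK/HKD = 0.76553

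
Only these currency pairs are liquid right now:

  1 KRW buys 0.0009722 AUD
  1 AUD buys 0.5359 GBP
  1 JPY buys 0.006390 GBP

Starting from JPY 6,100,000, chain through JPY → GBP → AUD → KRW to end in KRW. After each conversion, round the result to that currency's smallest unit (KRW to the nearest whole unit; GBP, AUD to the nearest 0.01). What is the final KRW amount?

JPY 6,100,000 × 0.006390 = GBP 38,979.00
GBP 38,979.00 ÷ 0.5359 = AUD 72,735.58
AUD 72,735.58 ÷ 0.0009722 = KRW 74,815,449

KRW 74,815,449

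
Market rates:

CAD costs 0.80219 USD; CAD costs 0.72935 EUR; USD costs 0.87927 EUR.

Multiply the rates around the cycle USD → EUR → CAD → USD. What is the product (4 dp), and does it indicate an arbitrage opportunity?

0.9671 (arbitrage exists)

Around USD → EUR → CAD → USD: 1 × 0.87927 ÷ 0.72935 × 0.80219 = 0.967082
Product < 1; profitable direction is USD → CAD → EUR → USD.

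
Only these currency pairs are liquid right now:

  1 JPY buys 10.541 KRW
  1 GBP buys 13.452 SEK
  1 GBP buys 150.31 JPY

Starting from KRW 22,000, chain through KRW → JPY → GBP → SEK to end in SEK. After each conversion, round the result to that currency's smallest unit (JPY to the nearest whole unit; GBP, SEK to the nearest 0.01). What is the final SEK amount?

KRW 22,000 ÷ 10.541 = JPY 2,087
JPY 2,087 ÷ 150.31 = GBP 13.88
GBP 13.88 × 13.452 = SEK 186.71

SEK 186.71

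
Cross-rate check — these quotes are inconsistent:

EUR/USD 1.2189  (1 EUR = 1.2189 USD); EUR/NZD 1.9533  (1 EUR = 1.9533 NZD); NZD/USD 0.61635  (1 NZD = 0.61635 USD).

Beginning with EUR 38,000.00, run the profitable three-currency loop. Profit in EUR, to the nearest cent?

Profitable loop is EUR → USD → NZD → EUR:
EUR 38,000.00 × 1.2189 = USD 46,318.20
USD 46,318.20 ÷ 0.61635 = NZD 75,149.18
NZD 75,149.18 ÷ 1.9533 = EUR 38,472.94
Profit = EUR 38,472.94 − EUR 38,000.00

Profit: EUR 472.94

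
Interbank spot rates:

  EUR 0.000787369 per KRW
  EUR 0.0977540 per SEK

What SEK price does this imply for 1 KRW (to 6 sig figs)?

1 KRW × 0.000787369 = 0.000787369 EUR
0.000787369 EUR ÷ 0.0977540 = 0.0080546 SEK

KRW/SEK = 0.00805460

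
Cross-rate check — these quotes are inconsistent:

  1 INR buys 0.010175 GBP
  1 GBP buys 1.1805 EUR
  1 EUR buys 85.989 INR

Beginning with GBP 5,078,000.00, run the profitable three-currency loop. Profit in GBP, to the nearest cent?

Profit: GBP 166,885.41

Profitable loop is GBP → EUR → INR → GBP:
GBP 5,078,000.00 × 1.1805 = EUR 5,994,579.00
EUR 5,994,579.00 × 85.989 = INR 515,467,853.63
INR 515,467,853.63 × 0.010175 = GBP 5,244,885.41
Profit = GBP 5,244,885.41 − GBP 5,078,000.00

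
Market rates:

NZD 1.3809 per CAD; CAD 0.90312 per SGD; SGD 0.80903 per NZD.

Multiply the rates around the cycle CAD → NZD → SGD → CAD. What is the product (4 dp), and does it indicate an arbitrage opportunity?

Around CAD → NZD → SGD → CAD: 1 × 1.3809 × 0.80903 × 0.90312 = 1.008956
Product > 1; profitable direction is CAD → NZD → SGD → CAD.

1.0090 (arbitrage exists)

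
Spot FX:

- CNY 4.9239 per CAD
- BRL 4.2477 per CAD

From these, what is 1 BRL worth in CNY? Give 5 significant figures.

BRL/CNY = 1.1592

1 BRL ÷ 4.2477 = 0.235422 CAD
0.235422 CAD × 4.9239 = 1.15919 CNY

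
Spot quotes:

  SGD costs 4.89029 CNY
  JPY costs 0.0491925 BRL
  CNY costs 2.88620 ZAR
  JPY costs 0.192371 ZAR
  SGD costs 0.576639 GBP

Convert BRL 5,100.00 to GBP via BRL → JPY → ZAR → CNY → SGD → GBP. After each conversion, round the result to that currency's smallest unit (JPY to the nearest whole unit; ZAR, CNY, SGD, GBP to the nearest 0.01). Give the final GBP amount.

GBP 814.80

BRL 5,100.00 ÷ 0.0491925 = JPY 103,674
JPY 103,674 × 0.192371 = ZAR 19,943.87
ZAR 19,943.87 ÷ 2.88620 = CNY 6,910.08
CNY 6,910.08 ÷ 4.89029 = SGD 1,413.02
SGD 1,413.02 × 0.576639 = GBP 814.80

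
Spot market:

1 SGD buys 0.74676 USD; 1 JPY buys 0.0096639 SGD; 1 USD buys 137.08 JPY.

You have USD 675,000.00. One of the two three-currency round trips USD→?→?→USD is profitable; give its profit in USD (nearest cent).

Profit: USD 7,332.73

Profitable loop is USD → SGD → JPY → USD:
USD 675,000.00 ÷ 0.74676 = SGD 903,904.87
SGD 903,904.87 ÷ 0.0096639 = JPY 93,534,170
JPY 93,534,170 ÷ 137.08 = USD 682,332.73
Profit = USD 682,332.73 − USD 675,000.00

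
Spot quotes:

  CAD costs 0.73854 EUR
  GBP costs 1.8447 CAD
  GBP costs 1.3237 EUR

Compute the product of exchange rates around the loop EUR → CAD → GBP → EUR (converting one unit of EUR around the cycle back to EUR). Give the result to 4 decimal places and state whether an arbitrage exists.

Around EUR → CAD → GBP → EUR: 1 ÷ 0.73854 ÷ 1.8447 × 1.3237 = 0.971605
Product < 1; profitable direction is EUR → GBP → CAD → EUR.

0.9716 (arbitrage exists)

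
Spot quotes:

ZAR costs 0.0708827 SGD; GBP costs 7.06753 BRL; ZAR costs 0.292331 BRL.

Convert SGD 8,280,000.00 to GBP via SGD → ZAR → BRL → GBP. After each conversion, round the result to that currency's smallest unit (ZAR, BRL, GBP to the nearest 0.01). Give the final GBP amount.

SGD 8,280,000.00 ÷ 0.0708827 = ZAR 116,812,706.06
ZAR 116,812,706.06 × 0.292331 = BRL 34,147,975.18
BRL 34,147,975.18 ÷ 7.06753 = GBP 4,831,670.35

GBP 4,831,670.35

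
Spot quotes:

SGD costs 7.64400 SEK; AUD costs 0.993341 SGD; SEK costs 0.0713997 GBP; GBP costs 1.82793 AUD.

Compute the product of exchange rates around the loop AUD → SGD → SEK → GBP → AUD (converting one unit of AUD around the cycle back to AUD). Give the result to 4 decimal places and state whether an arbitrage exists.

Around AUD → SGD → SEK → GBP → AUD: 1 × 0.993341 × 7.64400 × 0.0713997 × 1.82793 = 0.991003
Product < 1; profitable direction is AUD → GBP → SEK → SGD → AUD.

0.9910 (arbitrage exists)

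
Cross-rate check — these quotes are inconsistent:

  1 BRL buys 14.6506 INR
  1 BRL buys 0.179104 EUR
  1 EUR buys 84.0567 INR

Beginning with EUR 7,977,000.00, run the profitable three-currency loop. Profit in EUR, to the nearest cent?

Profitable loop is EUR → INR → BRL → EUR:
EUR 7,977,000.00 × 84.0567 = INR 670,520,295.90
INR 670,520,295.90 ÷ 14.6506 = BRL 45,767,429.04
BRL 45,767,429.04 × 0.179104 = EUR 8,197,129.61
Profit = EUR 8,197,129.61 − EUR 7,977,000.00

Profit: EUR 220,129.61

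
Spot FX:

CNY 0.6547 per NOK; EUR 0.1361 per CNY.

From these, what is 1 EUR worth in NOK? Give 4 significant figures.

EUR/NOK = 11.22

1 EUR ÷ 0.1361 = 7.34754 CNY
7.34754 CNY ÷ 0.6547 = 11.2228 NOK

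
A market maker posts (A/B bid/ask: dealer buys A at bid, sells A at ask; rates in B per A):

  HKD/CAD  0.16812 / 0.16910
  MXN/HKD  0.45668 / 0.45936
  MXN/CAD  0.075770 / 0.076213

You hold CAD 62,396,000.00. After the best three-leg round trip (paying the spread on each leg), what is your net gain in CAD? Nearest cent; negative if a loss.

Best loop CAD → MXN → HKD → CAD:
CAD 62,396,000.00 ÷ 0.076213 (buy MXN at ask) = MXN 818,705,470.20
MXN 818,705,470.20 × 0.45668 (sell MXN at bid) = HKD 373,886,414.13
HKD 373,886,414.13 × 0.16812 (sell HKD at bid) = CAD 62,857,783.94

Net profit: CAD 461,783.94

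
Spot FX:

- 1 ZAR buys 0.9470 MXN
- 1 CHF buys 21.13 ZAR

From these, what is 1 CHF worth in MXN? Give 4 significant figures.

CHF/MXN = 20.01

1 CHF × 21.13 = 21.13 ZAR
21.13 ZAR × 0.9470 = 20.0101 MXN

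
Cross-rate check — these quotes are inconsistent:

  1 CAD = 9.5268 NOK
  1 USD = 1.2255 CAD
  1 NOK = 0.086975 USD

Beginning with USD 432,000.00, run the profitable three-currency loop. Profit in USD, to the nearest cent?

Profitable loop is USD → CAD → NOK → USD:
USD 432,000.00 × 1.2255 = CAD 529,416.00
CAD 529,416.00 × 9.5268 = NOK 5,043,640.35
NOK 5,043,640.35 × 0.086975 = USD 438,670.62
Profit = USD 438,670.62 − USD 432,000.00

Profit: USD 6,670.62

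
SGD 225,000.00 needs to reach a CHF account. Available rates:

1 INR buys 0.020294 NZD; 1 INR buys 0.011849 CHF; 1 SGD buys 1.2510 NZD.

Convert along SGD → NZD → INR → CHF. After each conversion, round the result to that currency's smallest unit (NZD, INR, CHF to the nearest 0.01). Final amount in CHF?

SGD 225,000.00 × 1.2510 = NZD 281,475.00
NZD 281,475.00 ÷ 0.020294 = INR 13,869,863.01
INR 13,869,863.01 × 0.011849 = CHF 164,344.01

CHF 164,344.01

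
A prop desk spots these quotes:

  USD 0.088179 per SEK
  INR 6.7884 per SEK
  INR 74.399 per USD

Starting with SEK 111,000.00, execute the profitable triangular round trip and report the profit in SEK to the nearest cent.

Profitable loop is SEK → INR → USD → SEK:
SEK 111,000.00 × 6.7884 = INR 753,512.40
INR 753,512.40 ÷ 74.399 = USD 10,127.99
USD 10,127.99 ÷ 0.088179 = SEK 114,857.18
Profit = SEK 114,857.18 − SEK 111,000.00

Profit: SEK 3,857.18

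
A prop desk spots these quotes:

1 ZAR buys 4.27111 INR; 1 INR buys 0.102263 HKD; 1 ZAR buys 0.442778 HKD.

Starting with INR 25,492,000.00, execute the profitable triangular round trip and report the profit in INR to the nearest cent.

Profit: INR 350,269.92

Profitable loop is INR → ZAR → HKD → INR:
INR 25,492,000.00 ÷ 4.27111 = ZAR 5,968,471.90
ZAR 5,968,471.90 × 0.442778 = HKD 2,642,708.05
HKD 2,642,708.05 ÷ 0.102263 = INR 25,842,269.92
Profit = INR 25,842,269.92 − INR 25,492,000.00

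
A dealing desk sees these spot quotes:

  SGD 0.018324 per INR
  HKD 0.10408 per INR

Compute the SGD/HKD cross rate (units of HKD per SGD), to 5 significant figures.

SGD/HKD = 5.6800

1 SGD ÷ 0.018324 = 54.5732 INR
54.5732 INR × 0.10408 = 5.67998 HKD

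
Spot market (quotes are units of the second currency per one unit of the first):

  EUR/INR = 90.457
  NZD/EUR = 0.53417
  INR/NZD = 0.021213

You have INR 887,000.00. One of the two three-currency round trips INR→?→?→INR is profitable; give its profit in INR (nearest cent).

Profit: INR 22,174.79

Profitable loop is INR → NZD → EUR → INR:
INR 887,000.00 × 0.021213 = NZD 18,815.93
NZD 18,815.93 × 0.53417 = EUR 10,050.91
EUR 10,050.91 × 90.457 = INR 909,174.79
Profit = INR 909,174.79 − INR 887,000.00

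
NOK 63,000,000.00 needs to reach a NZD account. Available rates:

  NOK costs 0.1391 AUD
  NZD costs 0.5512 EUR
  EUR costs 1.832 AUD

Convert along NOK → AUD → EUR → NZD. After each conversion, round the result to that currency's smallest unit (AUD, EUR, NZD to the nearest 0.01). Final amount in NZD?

NOK 63,000,000.00 × 0.1391 = AUD 8,763,300.00
AUD 8,763,300.00 ÷ 1.832 = EUR 4,783,460.70
EUR 4,783,460.70 ÷ 0.5512 = NZD 8,678,266.87

NZD 8,678,266.87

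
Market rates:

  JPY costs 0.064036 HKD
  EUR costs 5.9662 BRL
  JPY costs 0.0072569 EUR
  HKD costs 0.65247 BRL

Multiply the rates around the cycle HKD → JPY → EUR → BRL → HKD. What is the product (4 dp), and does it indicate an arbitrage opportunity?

Around HKD → JPY → EUR → BRL → HKD: 1 ÷ 0.064036 × 0.0072569 × 5.9662 ÷ 0.65247 = 1.036249
Product > 1; profitable direction is HKD → JPY → EUR → BRL → HKD.

1.0362 (arbitrage exists)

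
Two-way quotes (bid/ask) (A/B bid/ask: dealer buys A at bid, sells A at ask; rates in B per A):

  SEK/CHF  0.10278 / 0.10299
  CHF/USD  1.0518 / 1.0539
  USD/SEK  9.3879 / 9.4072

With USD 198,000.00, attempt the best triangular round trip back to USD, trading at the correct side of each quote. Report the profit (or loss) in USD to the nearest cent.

Net profit: USD 2,944.18

Best loop USD → SEK → CHF → USD:
USD 198,000.00 × 9.3879 (sell USD at bid) = SEK 1,858,804.20
SEK 1,858,804.20 × 0.10278 (sell SEK at bid) = CHF 191,047.90
CHF 191,047.90 × 1.0518 (sell CHF at bid) = USD 200,944.18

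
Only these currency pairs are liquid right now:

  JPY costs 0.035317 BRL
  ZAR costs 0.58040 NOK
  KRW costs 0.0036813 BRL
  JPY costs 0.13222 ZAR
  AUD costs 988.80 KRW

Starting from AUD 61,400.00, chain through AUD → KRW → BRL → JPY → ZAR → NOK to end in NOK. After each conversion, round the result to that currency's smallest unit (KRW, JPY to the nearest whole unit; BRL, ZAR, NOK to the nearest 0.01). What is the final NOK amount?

AUD 61,400.00 × 988.80 = KRW 60,712,320
KRW 60,712,320 × 0.0036813 = BRL 223,500.26
BRL 223,500.26 ÷ 0.035317 = JPY 6,328,404
JPY 6,328,404 × 0.13222 = ZAR 836,741.58
ZAR 836,741.58 × 0.58040 = NOK 485,644.81

NOK 485,644.81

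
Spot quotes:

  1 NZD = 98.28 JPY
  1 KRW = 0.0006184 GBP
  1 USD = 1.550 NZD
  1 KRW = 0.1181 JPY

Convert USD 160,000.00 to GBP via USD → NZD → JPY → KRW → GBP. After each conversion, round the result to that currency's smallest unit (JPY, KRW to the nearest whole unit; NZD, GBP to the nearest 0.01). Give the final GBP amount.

USD 160,000.00 × 1.550 = NZD 248,000.00
NZD 248,000.00 × 98.28 = JPY 24,373,440
JPY 24,373,440 ÷ 0.1181 = KRW 206,379,678
KRW 206,379,678 × 0.0006184 = GBP 127,625.19

GBP 127,625.19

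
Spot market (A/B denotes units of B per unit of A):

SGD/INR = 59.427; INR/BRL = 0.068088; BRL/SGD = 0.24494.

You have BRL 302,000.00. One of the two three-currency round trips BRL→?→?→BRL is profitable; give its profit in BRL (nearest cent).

Profitable loop is BRL → INR → SGD → BRL:
BRL 302,000.00 ÷ 0.068088 = INR 4,435,436.49
INR 4,435,436.49 ÷ 59.427 = SGD 74,636.72
SGD 74,636.72 ÷ 0.24494 = BRL 304,714.31
Profit = BRL 304,714.31 − BRL 302,000.00

Profit: BRL 2,714.31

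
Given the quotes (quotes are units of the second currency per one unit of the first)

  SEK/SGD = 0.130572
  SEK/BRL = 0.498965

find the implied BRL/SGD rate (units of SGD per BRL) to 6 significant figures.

BRL/SGD = 0.261686

1 BRL ÷ 0.498965 = 2.00415 SEK
2.00415 SEK × 0.130572 = 0.261686 SGD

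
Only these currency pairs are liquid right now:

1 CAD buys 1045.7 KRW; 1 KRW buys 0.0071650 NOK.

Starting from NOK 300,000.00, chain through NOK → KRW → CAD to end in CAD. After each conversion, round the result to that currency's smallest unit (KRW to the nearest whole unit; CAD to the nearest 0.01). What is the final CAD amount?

CAD 40,040.36

NOK 300,000.00 ÷ 0.0071650 = KRW 41,870,202
KRW 41,870,202 ÷ 1045.7 = CAD 40,040.36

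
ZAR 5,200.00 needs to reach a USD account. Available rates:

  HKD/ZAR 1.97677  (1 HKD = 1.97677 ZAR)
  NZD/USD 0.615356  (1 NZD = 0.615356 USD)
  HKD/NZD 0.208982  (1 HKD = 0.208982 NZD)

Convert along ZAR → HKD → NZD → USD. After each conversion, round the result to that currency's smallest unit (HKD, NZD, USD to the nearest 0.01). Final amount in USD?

USD 338.29

ZAR 5,200.00 ÷ 1.97677 = HKD 2,630.55
HKD 2,630.55 × 0.208982 = NZD 549.74
NZD 549.74 × 0.615356 = USD 338.29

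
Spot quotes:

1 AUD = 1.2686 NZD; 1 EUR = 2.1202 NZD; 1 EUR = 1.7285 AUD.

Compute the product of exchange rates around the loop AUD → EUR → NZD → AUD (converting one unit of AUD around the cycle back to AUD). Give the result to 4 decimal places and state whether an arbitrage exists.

Around AUD → EUR → NZD → AUD: 1 ÷ 1.7285 × 2.1202 ÷ 1.2686 = 0.966903
Product < 1; profitable direction is AUD → NZD → EUR → AUD.

0.9669 (arbitrage exists)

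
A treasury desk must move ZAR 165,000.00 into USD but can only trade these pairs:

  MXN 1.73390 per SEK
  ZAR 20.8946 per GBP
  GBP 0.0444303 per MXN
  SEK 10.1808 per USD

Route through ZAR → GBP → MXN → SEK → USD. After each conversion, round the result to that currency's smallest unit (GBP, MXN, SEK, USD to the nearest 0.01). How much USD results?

ZAR 165,000.00 ÷ 20.8946 = GBP 7,896.78
GBP 7,896.78 ÷ 0.0444303 = MXN 177,734.11
MXN 177,734.11 ÷ 1.73390 = SEK 102,505.40
SEK 102,505.40 ÷ 10.1808 = USD 10,068.50

USD 10,068.50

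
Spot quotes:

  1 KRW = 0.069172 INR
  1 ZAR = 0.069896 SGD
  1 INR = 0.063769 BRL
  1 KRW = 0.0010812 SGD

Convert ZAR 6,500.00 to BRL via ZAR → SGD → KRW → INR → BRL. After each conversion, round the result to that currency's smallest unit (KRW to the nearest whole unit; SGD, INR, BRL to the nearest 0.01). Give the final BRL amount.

ZAR 6,500.00 × 0.069896 = SGD 454.32
SGD 454.32 ÷ 0.0010812 = KRW 420,200
KRW 420,200 × 0.069172 = INR 29,066.07
INR 29,066.07 × 0.063769 = BRL 1,853.51

BRL 1,853.51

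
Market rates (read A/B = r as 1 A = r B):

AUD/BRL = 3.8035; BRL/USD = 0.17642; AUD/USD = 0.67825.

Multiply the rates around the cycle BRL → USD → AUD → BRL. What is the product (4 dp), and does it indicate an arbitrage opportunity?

Around BRL → USD → AUD → BRL: 1 × 0.17642 ÷ 0.67825 × 3.8035 = 0.989331
Product < 1; profitable direction is BRL → AUD → USD → BRL.

0.9893 (arbitrage exists)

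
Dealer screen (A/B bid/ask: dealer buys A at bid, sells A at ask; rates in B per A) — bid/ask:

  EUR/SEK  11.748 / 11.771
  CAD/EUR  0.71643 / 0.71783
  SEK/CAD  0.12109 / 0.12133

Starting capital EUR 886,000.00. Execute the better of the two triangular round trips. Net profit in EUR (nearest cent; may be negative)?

Net profit: EUR 16,983.27

Best loop EUR → SEK → CAD → EUR:
EUR 886,000.00 × 11.748 (sell EUR at bid) = SEK 10,408,728.00
SEK 10,408,728.00 × 0.12109 (sell SEK at bid) = CAD 1,260,392.87
CAD 1,260,392.87 × 0.71643 (sell CAD at bid) = EUR 902,983.27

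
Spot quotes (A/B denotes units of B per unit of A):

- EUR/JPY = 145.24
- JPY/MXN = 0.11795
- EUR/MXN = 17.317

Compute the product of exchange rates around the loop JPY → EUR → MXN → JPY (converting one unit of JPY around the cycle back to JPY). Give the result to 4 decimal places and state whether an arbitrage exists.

1.0109 (arbitrage exists)

Around JPY → EUR → MXN → JPY: 1 ÷ 145.24 × 17.317 ÷ 0.11795 = 1.010854
Product > 1; profitable direction is JPY → EUR → MXN → JPY.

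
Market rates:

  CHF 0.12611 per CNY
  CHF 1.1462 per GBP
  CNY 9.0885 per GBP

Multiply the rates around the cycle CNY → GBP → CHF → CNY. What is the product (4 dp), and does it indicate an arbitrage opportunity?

1.0000 (no arbitrage)

Around CNY → GBP → CHF → CNY: 1 ÷ 9.0885 × 1.1462 ÷ 0.12611 = 1.000043
Product ≈ 1 (deviation 0.004%, within rounding noise).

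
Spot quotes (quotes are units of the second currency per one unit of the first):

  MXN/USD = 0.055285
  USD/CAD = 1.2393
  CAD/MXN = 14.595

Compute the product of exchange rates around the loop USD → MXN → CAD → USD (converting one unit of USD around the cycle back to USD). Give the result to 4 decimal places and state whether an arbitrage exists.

1.0000 (no arbitrage)

Around USD → MXN → CAD → USD: 1 ÷ 0.055285 ÷ 14.595 ÷ 1.2393 = 1.000028
Product ≈ 1 (deviation 0.003%, within rounding noise).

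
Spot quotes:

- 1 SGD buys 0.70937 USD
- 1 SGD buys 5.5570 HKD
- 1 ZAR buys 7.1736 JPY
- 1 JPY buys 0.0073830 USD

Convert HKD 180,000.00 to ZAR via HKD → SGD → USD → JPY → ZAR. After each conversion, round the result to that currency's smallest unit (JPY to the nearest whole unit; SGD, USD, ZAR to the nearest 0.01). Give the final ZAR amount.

HKD 180,000.00 ÷ 5.5570 = SGD 32,391.58
SGD 32,391.58 × 0.70937 = USD 22,977.62
USD 22,977.62 ÷ 0.0073830 = JPY 3,112,234
JPY 3,112,234 ÷ 7.1736 = ZAR 433,845.49

ZAR 433,845.49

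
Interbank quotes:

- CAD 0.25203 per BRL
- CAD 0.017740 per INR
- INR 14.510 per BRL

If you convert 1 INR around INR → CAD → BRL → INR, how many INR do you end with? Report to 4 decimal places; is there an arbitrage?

Around INR → CAD → BRL → INR: 1 × 0.017740 ÷ 0.25203 × 14.510 = 1.021336
Product > 1; profitable direction is INR → CAD → BRL → INR.

1.0213 (arbitrage exists)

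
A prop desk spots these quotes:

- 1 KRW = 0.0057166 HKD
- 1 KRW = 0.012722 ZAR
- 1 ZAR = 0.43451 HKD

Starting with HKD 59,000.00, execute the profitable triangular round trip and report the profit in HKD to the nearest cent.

Profitable loop is HKD → ZAR → KRW → HKD:
HKD 59,000.00 ÷ 0.43451 = ZAR 135,785.14
ZAR 135,785.14 ÷ 0.012722 = KRW 10,673,254
KRW 10,673,254 × 0.0057166 = HKD 61,014.72
Profit = HKD 61,014.72 − HKD 59,000.00

Profit: HKD 2,014.72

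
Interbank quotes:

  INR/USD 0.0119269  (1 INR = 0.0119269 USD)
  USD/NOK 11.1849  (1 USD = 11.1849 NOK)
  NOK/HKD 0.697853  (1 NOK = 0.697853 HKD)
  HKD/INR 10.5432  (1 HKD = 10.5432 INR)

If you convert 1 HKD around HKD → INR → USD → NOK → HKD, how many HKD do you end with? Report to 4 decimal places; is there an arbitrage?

0.9815 (arbitrage exists)

Around HKD → INR → USD → NOK → HKD: 1 × 10.5432 × 0.0119269 × 11.1849 × 0.697853 = 0.981513
Product < 1; profitable direction is HKD → NOK → USD → INR → HKD.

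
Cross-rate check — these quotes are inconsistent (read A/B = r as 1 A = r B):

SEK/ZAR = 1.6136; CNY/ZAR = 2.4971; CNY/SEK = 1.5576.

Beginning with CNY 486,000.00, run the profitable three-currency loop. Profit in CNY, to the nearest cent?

Profitable loop is CNY → SEK → ZAR → CNY:
CNY 486,000.00 × 1.5576 = SEK 756,993.60
SEK 756,993.60 × 1.6136 = ZAR 1,221,484.87
ZAR 1,221,484.87 ÷ 2.4971 = CNY 489,161.38
Profit = CNY 489,161.38 − CNY 486,000.00

Profit: CNY 3,161.38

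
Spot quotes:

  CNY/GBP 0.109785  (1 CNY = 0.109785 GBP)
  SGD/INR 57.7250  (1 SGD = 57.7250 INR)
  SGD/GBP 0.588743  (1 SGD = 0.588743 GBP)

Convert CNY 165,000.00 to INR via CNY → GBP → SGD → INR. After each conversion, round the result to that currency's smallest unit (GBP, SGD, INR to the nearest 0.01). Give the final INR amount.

INR 1,776,090.30

CNY 165,000.00 × 0.109785 = GBP 18,114.52
GBP 18,114.52 ÷ 0.588743 = SGD 30,768.13
SGD 30,768.13 × 57.7250 = INR 1,776,090.30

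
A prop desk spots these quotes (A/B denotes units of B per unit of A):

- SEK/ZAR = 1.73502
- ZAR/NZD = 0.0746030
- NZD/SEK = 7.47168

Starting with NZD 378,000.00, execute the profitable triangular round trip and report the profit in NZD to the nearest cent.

Profit: NZD 12,852.38

Profitable loop is NZD → ZAR → SEK → NZD:
NZD 378,000.00 ÷ 0.0746030 = ZAR 5,066,820.37
ZAR 5,066,820.37 ÷ 1.73502 = SEK 2,920,323.90
SEK 2,920,323.90 ÷ 7.47168 = NZD 390,852.38
Profit = NZD 390,852.38 − NZD 378,000.00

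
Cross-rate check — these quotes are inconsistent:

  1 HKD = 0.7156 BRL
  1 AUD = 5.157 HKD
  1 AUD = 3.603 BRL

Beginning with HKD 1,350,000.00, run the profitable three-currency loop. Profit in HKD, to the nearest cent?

Profitable loop is HKD → BRL → AUD → HKD:
HKD 1,350,000.00 × 0.7156 = BRL 966,060.00
BRL 966,060.00 ÷ 3.603 = AUD 268,126.56
AUD 268,126.56 × 5.157 = HKD 1,382,728.68
Profit = HKD 1,382,728.68 − HKD 1,350,000.00

Profit: HKD 32,728.68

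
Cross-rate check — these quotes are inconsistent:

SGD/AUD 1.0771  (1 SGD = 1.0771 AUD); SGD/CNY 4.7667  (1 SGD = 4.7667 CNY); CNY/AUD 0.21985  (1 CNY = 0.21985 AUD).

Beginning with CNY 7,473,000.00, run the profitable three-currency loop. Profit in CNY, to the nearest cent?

Profitable loop is CNY → SGD → AUD → CNY:
CNY 7,473,000.00 ÷ 4.7667 = SGD 1,567,751.27
SGD 1,567,751.27 × 1.0771 = AUD 1,688,624.90
AUD 1,688,624.90 ÷ 0.21985 = CNY 7,680,804.63
Profit = CNY 7,680,804.63 − CNY 7,473,000.00

Profit: CNY 207,804.63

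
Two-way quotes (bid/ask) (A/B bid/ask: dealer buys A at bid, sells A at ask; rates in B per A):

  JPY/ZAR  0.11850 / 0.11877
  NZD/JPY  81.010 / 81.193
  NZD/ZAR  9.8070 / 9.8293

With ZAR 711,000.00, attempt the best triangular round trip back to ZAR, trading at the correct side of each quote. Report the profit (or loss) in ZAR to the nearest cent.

Best loop ZAR → JPY → NZD → ZAR:
ZAR 711,000.00 ÷ 0.11877 (buy JPY at ask) = JPY 5,986,360
JPY 5,986,360 ÷ 81.193 (buy NZD at ask) = NZD 73,730.00
NZD 73,730.00 × 9.8070 (sell NZD at bid) = ZAR 723,070.15

Net profit: ZAR 12,070.15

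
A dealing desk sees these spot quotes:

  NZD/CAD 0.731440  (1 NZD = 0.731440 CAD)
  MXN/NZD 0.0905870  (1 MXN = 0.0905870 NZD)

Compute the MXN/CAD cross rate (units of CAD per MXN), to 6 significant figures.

1 MXN × 0.0905870 = 0.090587 NZD
0.090587 NZD × 0.731440 = 0.066259 CAD

MXN/CAD = 0.0662590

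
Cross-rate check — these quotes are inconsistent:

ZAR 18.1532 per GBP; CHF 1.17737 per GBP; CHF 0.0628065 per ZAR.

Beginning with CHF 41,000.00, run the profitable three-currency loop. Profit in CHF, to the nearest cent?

Profitable loop is CHF → ZAR → GBP → CHF:
CHF 41,000.00 ÷ 0.0628065 = ZAR 652,798.68
ZAR 652,798.68 ÷ 18.1532 = GBP 35,960.53
GBP 35,960.53 × 1.17737 = CHF 42,338.85
Profit = CHF 42,338.85 − CHF 41,000.00

Profit: CHF 1,338.85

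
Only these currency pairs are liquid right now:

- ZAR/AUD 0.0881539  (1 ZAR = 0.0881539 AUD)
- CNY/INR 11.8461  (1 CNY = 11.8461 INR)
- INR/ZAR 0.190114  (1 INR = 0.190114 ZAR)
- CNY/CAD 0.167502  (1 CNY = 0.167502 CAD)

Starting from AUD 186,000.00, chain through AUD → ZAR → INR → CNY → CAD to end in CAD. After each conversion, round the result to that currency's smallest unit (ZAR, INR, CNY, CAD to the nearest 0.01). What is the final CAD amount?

CAD 156,928.53

AUD 186,000.00 ÷ 0.0881539 = ZAR 2,109,946.36
ZAR 2,109,946.36 ÷ 0.190114 = INR 11,098,321.85
INR 11,098,321.85 ÷ 11.8461 = CNY 936,875.58
CNY 936,875.58 × 0.167502 = CAD 156,928.53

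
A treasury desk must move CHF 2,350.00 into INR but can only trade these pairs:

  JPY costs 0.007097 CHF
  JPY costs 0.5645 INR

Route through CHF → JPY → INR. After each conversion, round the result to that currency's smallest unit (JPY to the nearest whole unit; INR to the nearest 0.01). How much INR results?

INR 186,920.63

CHF 2,350.00 ÷ 0.007097 = JPY 331,126
JPY 331,126 × 0.5645 = INR 186,920.63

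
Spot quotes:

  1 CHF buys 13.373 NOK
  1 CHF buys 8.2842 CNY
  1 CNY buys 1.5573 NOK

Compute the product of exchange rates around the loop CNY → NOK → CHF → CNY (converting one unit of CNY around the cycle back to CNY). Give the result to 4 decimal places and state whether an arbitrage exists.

0.9647 (arbitrage exists)

Around CNY → NOK → CHF → CNY: 1 × 1.5573 ÷ 13.373 × 8.2842 = 0.964704
Product < 1; profitable direction is CNY → CHF → NOK → CNY.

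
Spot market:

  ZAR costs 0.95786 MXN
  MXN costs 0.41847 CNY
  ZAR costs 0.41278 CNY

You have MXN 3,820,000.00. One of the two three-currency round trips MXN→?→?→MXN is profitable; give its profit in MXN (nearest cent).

Profitable loop is MXN → ZAR → CNY → MXN:
MXN 3,820,000.00 ÷ 0.95786 = ZAR 3,988,056.71
ZAR 3,988,056.71 × 0.41278 = CNY 1,646,190.05
CNY 1,646,190.05 ÷ 0.41847 = MXN 3,933,830.50
Profit = MXN 3,933,830.50 − MXN 3,820,000.00

Profit: MXN 113,830.50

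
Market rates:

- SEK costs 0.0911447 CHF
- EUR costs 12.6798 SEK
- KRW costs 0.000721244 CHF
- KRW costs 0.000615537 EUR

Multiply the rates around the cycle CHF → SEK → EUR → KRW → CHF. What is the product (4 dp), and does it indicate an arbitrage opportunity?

Around CHF → SEK → EUR → KRW → CHF: 1 ÷ 0.0911447 ÷ 12.6798 ÷ 0.000615537 × 0.000721244 = 1.013875
Product > 1; profitable direction is CHF → SEK → EUR → KRW → CHF.

1.0139 (arbitrage exists)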